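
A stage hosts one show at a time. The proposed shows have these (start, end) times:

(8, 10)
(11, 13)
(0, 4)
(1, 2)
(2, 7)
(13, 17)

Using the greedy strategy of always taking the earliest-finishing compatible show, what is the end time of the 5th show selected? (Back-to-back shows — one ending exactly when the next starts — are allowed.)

By end time: (1,2), (0,4), (2,7), (8,10), (11,13), (13,17).
Pick (1,2); next start ≥ 2 → (2,7); next start ≥ 7 → (8,10); next start ≥ 10 → (11,13); next start ≥ 13 → (13,17).
Selected: (1,2) (2,7) (8,10) (11,13) (13,17)

17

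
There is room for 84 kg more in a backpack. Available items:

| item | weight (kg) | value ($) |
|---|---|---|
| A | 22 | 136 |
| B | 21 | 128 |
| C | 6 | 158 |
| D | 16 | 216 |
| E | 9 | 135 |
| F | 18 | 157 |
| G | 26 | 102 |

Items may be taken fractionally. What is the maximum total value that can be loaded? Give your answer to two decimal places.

881.24

Order: C (158/6=26.33) > E (135/9=15.00) > D (216/16=13.50) > F (157/18=8.72) > A (136/22=6.18) > B (128/21=6.10) > G (102/26=3.92)
Fill: take C (6 @ 158) → take E (9 @ 135) → take D (16 @ 216) → take F (18 @ 157) → take A (22 @ 136) → take 13/21 of B → 79.24; 84/84 used.
Total value = 881.24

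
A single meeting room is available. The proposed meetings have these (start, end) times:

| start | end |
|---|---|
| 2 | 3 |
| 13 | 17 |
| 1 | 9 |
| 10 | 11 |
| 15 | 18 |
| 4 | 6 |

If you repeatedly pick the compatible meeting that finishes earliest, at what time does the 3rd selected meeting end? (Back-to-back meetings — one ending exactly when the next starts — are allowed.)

11

Sort by end time and greedily take each interval whose start is ≥ the last chosen end.
Sorted by end: (2,3)  (4,6)  (1,9)  (10,11)  (13,17)  (15,18)
take (2,3); take (4,6); take (10,11); take (13,17).
Selected: (2,3) (4,6) (10,11) (13,17)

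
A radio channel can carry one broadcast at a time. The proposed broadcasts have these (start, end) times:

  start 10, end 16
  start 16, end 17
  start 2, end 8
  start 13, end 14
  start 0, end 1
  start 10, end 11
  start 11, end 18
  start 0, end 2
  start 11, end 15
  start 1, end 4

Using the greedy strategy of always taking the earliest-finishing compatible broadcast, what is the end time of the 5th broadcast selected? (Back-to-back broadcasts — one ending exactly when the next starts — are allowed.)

Order by finish time; keep every interval that doesn't clash with the previous kept one.
Sorted by end: (0,1)  (0,2)  (1,4)  (2,8)  (10,11)  (13,14)  (11,15)  (10,16)  (16,17)  (11,18)
take (0,1); take (1,4); take (10,11); take (13,14); take (16,17).
Selected: (0,1) (1,4) (10,11) (13,14) (16,17)

17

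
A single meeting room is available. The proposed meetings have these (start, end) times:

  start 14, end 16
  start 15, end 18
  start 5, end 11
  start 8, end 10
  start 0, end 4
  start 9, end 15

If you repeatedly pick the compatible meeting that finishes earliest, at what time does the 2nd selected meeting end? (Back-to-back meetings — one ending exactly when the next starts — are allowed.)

10

Sorted by end: (0,4)  (8,10)  (5,11)  (9,15)  (14,16)  (15,18)
take (0,4); take (8,10); skip (9,15); take (14,16).
Selected: (0,4) (8,10) (14,16)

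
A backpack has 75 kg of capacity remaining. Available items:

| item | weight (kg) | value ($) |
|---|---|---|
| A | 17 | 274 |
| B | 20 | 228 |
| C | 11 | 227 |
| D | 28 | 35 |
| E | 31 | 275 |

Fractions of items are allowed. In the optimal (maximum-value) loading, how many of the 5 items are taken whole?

Ratios (sorted): C 20.64, A 16.12, B 11.40, E 8.87, D 1.25
take C (11 @ 227); take A (17 @ 274); take B (20 @ 228); take 27/31 of E → 239.52. Capacity used 75/75.
3 item(s) taken whole; one partial (take 27/31 of E).

3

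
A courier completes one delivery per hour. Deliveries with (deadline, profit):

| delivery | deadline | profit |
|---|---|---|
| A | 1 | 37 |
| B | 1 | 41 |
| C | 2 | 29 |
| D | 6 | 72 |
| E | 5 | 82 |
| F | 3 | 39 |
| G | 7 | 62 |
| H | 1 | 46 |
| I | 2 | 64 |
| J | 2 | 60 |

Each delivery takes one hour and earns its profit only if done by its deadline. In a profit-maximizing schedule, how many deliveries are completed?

Sort by profit descending; place each in the latest free slot ≤ its deadline.
Profit order: E=82 D=72 I=64 G=62 J=60 H=46 B=41 F=39 A=37 C=29
Assign: E→slot 5, D→slot 6, I→slot 2, G→slot 7, J→slot 1, H skipped, B skipped, F→slot 3, A skipped, C skipped.
Slots: [1:J] [2:I] [3:F] [5:E] [6:D] [7:G]
6 of 10 scheduled.

6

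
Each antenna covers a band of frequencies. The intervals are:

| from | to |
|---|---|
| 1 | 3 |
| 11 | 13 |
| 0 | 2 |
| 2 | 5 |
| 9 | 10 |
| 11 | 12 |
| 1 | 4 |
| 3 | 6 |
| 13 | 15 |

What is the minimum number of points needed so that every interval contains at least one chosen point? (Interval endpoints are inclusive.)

Sort by right endpoint; whenever an interval is uncovered, place a point at its right end.
Sorted: [0,2] [1,3] [1,4] [2,5] [3,6] [9,10] [11,12] [11,13] [13,15]
{[0,2],[1,3],[1,4],[2,5]} hit by 2; {[3,6]} hit by 6; {[9,10]} hit by 10; {[11,12],[11,13]} hit by 12; {[13,15]} hit by 15.
Points: 2, 6, 10, 12, 15 (5 total).

5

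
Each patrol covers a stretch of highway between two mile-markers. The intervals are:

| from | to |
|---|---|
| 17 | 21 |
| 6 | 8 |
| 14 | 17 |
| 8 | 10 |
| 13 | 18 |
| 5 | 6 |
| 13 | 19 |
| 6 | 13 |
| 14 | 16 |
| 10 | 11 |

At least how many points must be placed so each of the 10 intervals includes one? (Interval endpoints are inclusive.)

4

Process intervals by earliest right end; each time one isn't hit yet, stab at its right endpoint.
Sorted: [5,6] [6,8] [8,10] [10,11] [6,13] [14,16] [14,17] [13,18] [13,19] [17,21]
{[5,6],[6,8]} hit by 6; {[8,10],[10,11],[6,13]} hit by 10; {[14,16],[14,17],[13,18],[13,19]} hit by 16; {[17,21]} hit by 21.
Points: 6, 10, 16, 21 (4 total).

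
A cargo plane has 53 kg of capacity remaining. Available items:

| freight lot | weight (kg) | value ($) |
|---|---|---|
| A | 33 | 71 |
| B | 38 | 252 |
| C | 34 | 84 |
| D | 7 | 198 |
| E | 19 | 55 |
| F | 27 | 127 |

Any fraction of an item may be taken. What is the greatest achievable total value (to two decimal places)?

487.63

Order: D (198/7=28.29) > B (252/38=6.63) > F (127/27=4.70) > E (55/19=2.89) > C (84/34=2.47) > A (71/33=2.15)
Fill: take D (7 @ 198) → take B (38 @ 252) → take 8/27 of F → 37.63; 53/53 used.
Total value = 487.63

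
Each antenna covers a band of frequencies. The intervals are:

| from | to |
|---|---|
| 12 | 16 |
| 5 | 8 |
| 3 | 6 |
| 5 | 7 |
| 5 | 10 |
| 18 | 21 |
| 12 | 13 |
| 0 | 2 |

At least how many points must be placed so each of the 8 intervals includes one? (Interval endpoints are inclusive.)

4

By right end: [0,2]  [3,6]  [5,7]  [5,8]  [5,10]  [12,13]  [12,16]  [18,21]
[0,2] uncovered → point at 2; [3,6] uncovered → point at 6; [12,13] uncovered → point at 13; [18,21] uncovered → point at 21.
Points: 2, 6, 13, 21 (4 total).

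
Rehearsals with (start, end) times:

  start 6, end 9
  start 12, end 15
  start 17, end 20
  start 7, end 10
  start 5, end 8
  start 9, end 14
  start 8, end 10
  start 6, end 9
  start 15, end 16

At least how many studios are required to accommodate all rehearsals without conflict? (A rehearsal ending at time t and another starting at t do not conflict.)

Events (time:±→running): 5:+→1 6:+→2 6:+→3 7:+→4 … peak 4.

4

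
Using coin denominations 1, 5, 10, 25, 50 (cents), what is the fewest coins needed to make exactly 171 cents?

6

Use the largest denomination that fits, subtract, and repeat.
171 = 3×50 + 2×10 + 1×1
Total coins = 3 + 2 + 1 = 6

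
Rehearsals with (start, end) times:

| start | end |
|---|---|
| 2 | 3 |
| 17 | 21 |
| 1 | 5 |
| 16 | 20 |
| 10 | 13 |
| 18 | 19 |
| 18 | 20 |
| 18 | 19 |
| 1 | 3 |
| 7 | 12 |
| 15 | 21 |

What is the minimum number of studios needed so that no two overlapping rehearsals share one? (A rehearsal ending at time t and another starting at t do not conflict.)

6

starts: [1, 1, 2, 7, 10, 15, 16, 17, 18, 18, 18]
ends:   [3, 3, 5, 12, 13, 19, 19, 20, 20, 21, 21]
s1→1 s1→2 s2→3 e3→2 e3→1 e5→0 s7→1 s10→2 e12→1 e13→0 s15→1 s16→2 s17→3 s18→4 s18→5 s18→6  — peak 6.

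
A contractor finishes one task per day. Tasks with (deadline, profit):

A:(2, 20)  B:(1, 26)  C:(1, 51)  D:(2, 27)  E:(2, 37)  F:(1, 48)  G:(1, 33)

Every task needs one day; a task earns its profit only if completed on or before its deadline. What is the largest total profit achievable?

88

Take jobs in profit order; each goes to the latest open slot no later than its deadline.
Profit order: C=51 F=48 E=37 G=33 D=27 B=26 A=20
Assign: C→slot 1, F skipped, E→slot 2, G skipped, D skipped, B skipped, A skipped.
Slots: [1:C] [2:E]
Profit = 51 + 37 = 88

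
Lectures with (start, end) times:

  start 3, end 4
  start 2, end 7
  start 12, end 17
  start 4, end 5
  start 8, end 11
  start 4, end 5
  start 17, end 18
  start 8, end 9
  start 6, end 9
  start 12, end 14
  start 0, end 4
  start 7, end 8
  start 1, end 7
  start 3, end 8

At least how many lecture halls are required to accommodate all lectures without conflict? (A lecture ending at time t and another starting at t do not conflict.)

starts: [0, 1, 2, 3, 3, 4, 4, 6, 7, 8, 8, 12, 12, 17]
ends:   [4, 4, 5, 5, 7, 7, 8, 8, 9, 9, 11, 14, 17, 18]
s0→1 s1→2 s2→3 s3→4 s3→5  — peak 5.

5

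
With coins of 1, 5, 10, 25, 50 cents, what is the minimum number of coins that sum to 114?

7

114 − 2×50→14 − 1×10→4 − 4×1→0
Total coins = 2 + 1 + 4 = 7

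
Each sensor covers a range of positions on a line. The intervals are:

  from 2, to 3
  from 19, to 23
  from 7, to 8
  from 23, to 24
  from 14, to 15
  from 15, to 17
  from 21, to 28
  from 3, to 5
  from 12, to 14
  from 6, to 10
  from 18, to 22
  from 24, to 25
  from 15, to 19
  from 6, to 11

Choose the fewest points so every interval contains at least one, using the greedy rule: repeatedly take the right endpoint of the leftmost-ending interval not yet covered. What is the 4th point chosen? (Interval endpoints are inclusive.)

17

Sort by right endpoint; whenever an interval is uncovered, place a point at its right end.
By right end: [2,3]  [3,5]  [7,8]  [6,10]  [6,11]  [12,14]  [14,15]  [15,17]  [15,19]  [18,22]  [19,23]  [23,24]  [24,25]  [21,28]
[2,3] uncovered → point at 3; [7,8] uncovered → point at 8; [12,14] uncovered → point at 14; [15,17] uncovered → point at 17; [18,22] uncovered → point at 22; [23,24] uncovered → point at 24.
Points: 3, 8, 14, 17, 22, 24 (6 total).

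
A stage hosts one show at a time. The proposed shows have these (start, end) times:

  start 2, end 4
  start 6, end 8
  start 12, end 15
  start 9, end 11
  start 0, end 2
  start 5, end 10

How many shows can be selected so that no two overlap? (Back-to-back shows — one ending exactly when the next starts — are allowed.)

Greedy by earliest finish: after sorting by end time, pick each interval compatible with the last pick.
Sorted by end: (0,2)  (2,4)  (6,8)  (5,10)  (9,11)  (12,15)
take (0,2); take (2,4); take (6,8); take (9,11); take (12,15).
Selected 5 shows.

5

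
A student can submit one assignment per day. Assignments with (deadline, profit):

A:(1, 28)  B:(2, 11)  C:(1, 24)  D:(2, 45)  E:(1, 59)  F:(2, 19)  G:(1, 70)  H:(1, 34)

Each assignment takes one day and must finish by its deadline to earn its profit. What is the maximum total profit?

Sort by profit descending; place each in the latest free slot ≤ its deadline.
By profit: G(d1,70), E(d1,59), D(d2,45), H(d1,34), A(d1,28), C(d1,24), F(d2,19), B(d2,11)
G→slot 1; E skipped; D→slot 2; H skipped; A skipped; C skipped; F skipped; B skipped.
Profit = 70 + 45 = 115

115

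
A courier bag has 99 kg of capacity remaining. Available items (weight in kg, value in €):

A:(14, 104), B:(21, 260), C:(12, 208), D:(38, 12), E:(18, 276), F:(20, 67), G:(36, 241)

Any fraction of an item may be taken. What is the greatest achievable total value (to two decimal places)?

Order: C (208/12=17.33) > E (276/18=15.33) > B (260/21=12.38) > A (104/14=7.43) > G (241/36=6.69) > F (67/20=3.35) > D (12/38=0.32)
Fill: take C (12 @ 208) → take E (18 @ 276) → take B (21 @ 260) → take A (14 @ 104) → take 34/36 of G → 227.61; 99/99 used.
Total value = 1075.61

1075.61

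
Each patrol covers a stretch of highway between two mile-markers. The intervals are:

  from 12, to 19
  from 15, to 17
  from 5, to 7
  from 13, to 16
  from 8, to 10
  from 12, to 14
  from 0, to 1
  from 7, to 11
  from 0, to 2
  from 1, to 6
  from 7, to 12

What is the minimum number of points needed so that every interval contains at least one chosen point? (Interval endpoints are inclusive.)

5

Sorted: [0,1] [0,2] [1,6] [5,7] [8,10] [7,11] [7,12] [12,14] [13,16] [15,17] [12,19]
{[0,1],[0,2],[1,6]} hit by 1; {[5,7]} hit by 7; {[8,10],[7,11],[7,12]} hit by 10; {[12,14],[13,16]} hit by 14; {[15,17],[12,19]} hit by 17.
Points: 1, 7, 10, 14, 17 (5 total).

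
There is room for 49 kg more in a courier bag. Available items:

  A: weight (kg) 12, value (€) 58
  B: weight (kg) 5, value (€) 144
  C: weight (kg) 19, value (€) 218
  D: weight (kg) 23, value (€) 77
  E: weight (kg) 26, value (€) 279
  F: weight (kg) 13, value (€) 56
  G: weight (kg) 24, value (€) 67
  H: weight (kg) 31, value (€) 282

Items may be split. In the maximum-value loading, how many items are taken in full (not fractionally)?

Greedy by value/weight ratio, highest first.
Ratios (sorted): B 28.80, C 11.47, E 10.73, H 9.10, A 4.83, F 4.31, D 3.35, G 2.79
take B (5 @ 144); take C (19 @ 218); take 25/26 of E → 268.27. Capacity used 49/49.
2 item(s) taken whole; one partial (take 25/26 of E).

2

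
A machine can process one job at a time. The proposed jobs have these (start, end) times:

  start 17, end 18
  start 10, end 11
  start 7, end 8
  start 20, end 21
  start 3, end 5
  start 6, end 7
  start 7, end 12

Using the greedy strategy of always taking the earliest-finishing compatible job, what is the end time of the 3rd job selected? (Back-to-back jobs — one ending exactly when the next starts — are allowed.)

8

Sorted by end: (3,5)  (6,7)  (7,8)  (10,11)  (7,12)  (17,18)  (20,21)
take (3,5); take (6,7); take (7,8); take (10,11); take (17,18); take (20,21).
Selected: (3,5) (6,7) (7,8) (10,11) (17,18) (20,21)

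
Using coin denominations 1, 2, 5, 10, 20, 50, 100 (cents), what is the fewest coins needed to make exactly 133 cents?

5

133 = 1×100 + 1×20 + 1×10 + 1×2 + 1×1
Total coins = 1 + 1 + 1 + 1 + 1 = 5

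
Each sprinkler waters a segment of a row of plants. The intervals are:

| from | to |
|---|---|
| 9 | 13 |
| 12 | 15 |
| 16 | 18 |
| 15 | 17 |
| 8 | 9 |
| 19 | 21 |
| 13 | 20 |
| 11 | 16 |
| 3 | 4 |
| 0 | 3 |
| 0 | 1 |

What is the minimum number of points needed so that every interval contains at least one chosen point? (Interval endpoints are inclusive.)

6

By right end: [0,1]  [0,3]  [3,4]  [8,9]  [9,13]  [12,15]  [11,16]  [15,17]  [16,18]  [13,20]  [19,21]
[0,1] uncovered → point at 1; [3,4] uncovered → point at 4; [8,9] uncovered → point at 9; [12,15] uncovered → point at 15; [16,18] uncovered → point at 18; [19,21] uncovered → point at 21.
Points: 1, 4, 9, 15, 18, 21 (6 total).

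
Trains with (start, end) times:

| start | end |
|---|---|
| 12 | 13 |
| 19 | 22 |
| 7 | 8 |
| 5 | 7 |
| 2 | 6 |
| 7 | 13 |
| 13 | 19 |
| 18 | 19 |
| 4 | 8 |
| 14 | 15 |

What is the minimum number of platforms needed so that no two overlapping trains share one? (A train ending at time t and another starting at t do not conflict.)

Count concurrent intervals with a sweep; the peak is the room count.
Events (time:±→running): 2:+→1 4:+→2 5:+→3 … peak 3.

3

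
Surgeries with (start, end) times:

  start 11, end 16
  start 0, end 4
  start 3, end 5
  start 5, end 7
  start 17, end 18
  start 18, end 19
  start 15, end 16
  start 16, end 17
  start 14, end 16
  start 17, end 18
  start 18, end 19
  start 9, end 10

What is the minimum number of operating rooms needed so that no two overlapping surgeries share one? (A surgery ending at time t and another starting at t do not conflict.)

starts: [0, 3, 5, 9, 11, 14, 15, 16, 17, 17, 18, 18]
ends:   [4, 5, 7, 10, 16, 16, 16, 17, 18, 18, 19, 19]
s0→1 s3→2 e4→1 e5→0 s5→1 e7→0 s9→1 e10→0 s11→1 s14→2 s15→3  — peak 3.

3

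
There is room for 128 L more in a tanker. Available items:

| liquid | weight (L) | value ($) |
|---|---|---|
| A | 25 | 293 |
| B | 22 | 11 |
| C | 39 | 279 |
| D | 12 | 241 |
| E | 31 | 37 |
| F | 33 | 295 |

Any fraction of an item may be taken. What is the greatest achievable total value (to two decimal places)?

Greedy by value/weight ratio, highest first.
Ratios (sorted): D 20.08, A 11.72, F 8.94, C 7.15, E 1.19, B 0.50
take D (12 @ 241); take A (25 @ 293); take F (33 @ 295); take C (39 @ 279); take 19/31 of E → 22.68. Capacity used 128/128.
Total value = 1130.68

1130.68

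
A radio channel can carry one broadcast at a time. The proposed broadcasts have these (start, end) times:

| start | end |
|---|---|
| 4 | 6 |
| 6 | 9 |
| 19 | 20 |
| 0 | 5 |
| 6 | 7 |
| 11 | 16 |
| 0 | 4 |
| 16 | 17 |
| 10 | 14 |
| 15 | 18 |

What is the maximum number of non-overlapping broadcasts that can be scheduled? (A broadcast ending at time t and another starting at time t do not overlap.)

Greedy by earliest finish: after sorting by end time, pick each interval compatible with the last pick.
By end time: (0,4), (0,5), (4,6), (6,7), (6,9), (10,14), (11,16), (16,17), (15,18), (19,20).
Pick (0,4); next start ≥ 4 → (4,6); next start ≥ 6 → (6,7); next start ≥ 7 → (10,14); next start ≥ 14 → (16,17); next start ≥ 17 → (19,20).
Selected 6 broadcasts.

6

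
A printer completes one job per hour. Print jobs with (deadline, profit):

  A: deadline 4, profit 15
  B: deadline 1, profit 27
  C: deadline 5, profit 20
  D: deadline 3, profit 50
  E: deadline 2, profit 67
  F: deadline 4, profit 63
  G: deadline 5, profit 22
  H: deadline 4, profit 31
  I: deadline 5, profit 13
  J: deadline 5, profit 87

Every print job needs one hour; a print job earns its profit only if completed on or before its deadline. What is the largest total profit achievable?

298

Take jobs in profit order; each goes to the latest open slot no later than its deadline.
Profit order: J=87 E=67 F=63 D=50 H=31 B=27 G=22 C=20 A=15 I=13
Assign: J→slot 5, E→slot 2, F→slot 4, D→slot 3, H→slot 1, B skipped, G skipped, C skipped, A skipped, I skipped.
Slots: [1:H] [2:E] [3:D] [4:F] [5:J]
Profit = 31 + 67 + 50 + 63 + 87 = 298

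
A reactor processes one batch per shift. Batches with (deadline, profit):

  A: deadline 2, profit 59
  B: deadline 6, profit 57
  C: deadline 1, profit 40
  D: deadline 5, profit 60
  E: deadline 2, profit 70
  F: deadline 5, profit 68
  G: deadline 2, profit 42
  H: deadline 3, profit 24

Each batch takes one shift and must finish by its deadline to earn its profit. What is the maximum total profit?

Take jobs in profit order; each goes to the latest open slot no later than its deadline.
By profit: E(d2,70), F(d5,68), D(d5,60), A(d2,59), B(d6,57), G(d2,42), C(d1,40), H(d3,24)
E→slot 2; F→slot 5; D→slot 4; A→slot 1; B→slot 6; G skipped; C skipped; H→slot 3.
Profit = 59 + 70 + 24 + 60 + 68 + 57 = 338

338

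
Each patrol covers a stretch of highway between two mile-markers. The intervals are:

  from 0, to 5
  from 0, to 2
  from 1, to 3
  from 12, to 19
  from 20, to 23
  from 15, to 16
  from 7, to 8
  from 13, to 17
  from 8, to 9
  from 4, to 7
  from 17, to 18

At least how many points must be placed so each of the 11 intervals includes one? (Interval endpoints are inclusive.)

6

Process intervals by earliest right end; each time one isn't hit yet, stab at its right endpoint.
Sorted: [0,2] [1,3] [0,5] [4,7] [7,8] [8,9] [15,16] [13,17] [17,18] [12,19] [20,23]
{[0,2],[1,3],[0,5]} hit by 2; {[4,7],[7,8]} hit by 7; {[8,9]} hit by 9; {[15,16],[13,17]} hit by 16; {[17,18],[12,19]} hit by 18; {[20,23]} hit by 23.
Points: 2, 7, 9, 16, 18, 23 (6 total).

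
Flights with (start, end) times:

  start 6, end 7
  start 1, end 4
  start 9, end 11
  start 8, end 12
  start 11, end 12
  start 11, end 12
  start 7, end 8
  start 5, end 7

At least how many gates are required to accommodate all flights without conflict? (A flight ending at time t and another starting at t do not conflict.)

Events (time:±→running): 1:+→1 4:-→0 5:+→1 6:+→2 7:-→1 7:-→0 7:+→1 8:-→0 8:+→1 9:+→2 11:-→1 11:+→2 11:+→3 … peak 3.

3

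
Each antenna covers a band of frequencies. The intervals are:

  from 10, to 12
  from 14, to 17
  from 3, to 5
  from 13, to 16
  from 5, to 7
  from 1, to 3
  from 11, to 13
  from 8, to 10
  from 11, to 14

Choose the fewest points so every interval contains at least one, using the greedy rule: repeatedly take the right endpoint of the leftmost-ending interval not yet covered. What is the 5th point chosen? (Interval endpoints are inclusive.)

17

Process intervals by earliest right end; each time one isn't hit yet, stab at its right endpoint.
Sorted: [1,3] [3,5] [5,7] [8,10] [10,12] [11,13] [11,14] [13,16] [14,17]
{[1,3],[3,5]} hit by 3; {[5,7]} hit by 7; {[8,10],[10,12]} hit by 10; {[11,13],[11,14],[13,16]} hit by 13; {[14,17]} hit by 17.
Points: 3, 7, 10, 13, 17 (5 total).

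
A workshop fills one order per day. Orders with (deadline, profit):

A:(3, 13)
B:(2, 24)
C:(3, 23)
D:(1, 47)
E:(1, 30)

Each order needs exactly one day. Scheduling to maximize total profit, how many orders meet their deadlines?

3

Profit order: D=47 E=30 B=24 C=23 A=13
Assign: D→slot 1, E skipped, B→slot 2, C→slot 3, A skipped.
Slots: [1:D] [2:B] [3:C]
3 of 5 scheduled.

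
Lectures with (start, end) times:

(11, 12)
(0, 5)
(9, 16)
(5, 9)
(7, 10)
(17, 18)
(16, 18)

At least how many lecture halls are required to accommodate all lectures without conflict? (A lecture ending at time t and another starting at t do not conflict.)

Events (time:±→running): 0:+→1 5:-→0 5:+→1 7:+→2 … peak 2.

2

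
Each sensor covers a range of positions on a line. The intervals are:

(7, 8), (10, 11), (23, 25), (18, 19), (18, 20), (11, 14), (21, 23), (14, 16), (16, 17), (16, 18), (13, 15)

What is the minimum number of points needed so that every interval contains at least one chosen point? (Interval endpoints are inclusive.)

6

Sort by right endpoint; whenever an interval is uncovered, place a point at its right end.
By right end: [7,8]  [10,11]  [11,14]  [13,15]  [14,16]  [16,17]  [16,18]  [18,19]  [18,20]  [21,23]  [23,25]
[7,8] uncovered → point at 8; [10,11] uncovered → point at 11; [13,15] uncovered → point at 15; [16,17] uncovered → point at 17; [18,19] uncovered → point at 19; [21,23] uncovered → point at 23.
Points: 8, 11, 15, 17, 19, 23 (6 total).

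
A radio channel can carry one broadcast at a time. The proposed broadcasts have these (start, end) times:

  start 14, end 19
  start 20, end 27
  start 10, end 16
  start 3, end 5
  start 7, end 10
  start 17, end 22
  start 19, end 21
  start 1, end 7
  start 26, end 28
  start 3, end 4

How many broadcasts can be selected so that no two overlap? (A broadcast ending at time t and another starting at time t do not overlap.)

5

Sort by end time and greedily take each interval whose start is ≥ the last chosen end.
Sorted by end: (3,4)  (3,5)  (1,7)  (7,10)  (10,16)  (14,19)  (19,21)  (17,22)  (20,27)  (26,28)
take (3,4); take (7,10); take (10,16); take (19,21); take (26,28).
Selected 5 broadcasts.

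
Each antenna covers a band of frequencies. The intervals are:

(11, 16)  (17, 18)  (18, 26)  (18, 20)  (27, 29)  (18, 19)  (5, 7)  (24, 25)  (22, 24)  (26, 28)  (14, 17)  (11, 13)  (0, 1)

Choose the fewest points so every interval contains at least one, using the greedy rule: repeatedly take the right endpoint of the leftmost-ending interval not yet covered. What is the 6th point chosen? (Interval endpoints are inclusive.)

24

Sorted: [0,1] [5,7] [11,13] [11,16] [14,17] [17,18] [18,19] [18,20] [22,24] [24,25] [18,26] [26,28] [27,29]
{[0,1]} hit by 1; {[5,7]} hit by 7; {[11,13],[11,16]} hit by 13; {[14,17],[17,18]} hit by 17; {[18,19],[18,20]} hit by 19; {[22,24],[24,25],[18,26]} hit by 24; {[26,28],[27,29]} hit by 28.
Points: 1, 7, 13, 17, 19, 24, 28 (7 total).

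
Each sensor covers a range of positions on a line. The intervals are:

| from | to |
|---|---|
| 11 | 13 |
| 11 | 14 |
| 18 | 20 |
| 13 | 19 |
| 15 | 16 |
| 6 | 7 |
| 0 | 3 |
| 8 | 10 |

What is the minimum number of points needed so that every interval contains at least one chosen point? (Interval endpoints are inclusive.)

6

By right end: [0,3]  [6,7]  [8,10]  [11,13]  [11,14]  [15,16]  [13,19]  [18,20]
[0,3] uncovered → point at 3; [6,7] uncovered → point at 7; [8,10] uncovered → point at 10; [11,13] uncovered → point at 13; [15,16] uncovered → point at 16; [18,20] uncovered → point at 20.
Points: 3, 7, 10, 13, 16, 20 (6 total).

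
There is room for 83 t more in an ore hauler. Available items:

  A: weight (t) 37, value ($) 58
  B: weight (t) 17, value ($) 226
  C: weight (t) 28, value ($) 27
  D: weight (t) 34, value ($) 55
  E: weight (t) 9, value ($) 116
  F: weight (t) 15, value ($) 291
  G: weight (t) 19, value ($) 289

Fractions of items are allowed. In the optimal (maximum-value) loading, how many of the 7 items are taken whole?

Greedy by value/weight ratio, highest first.
Order: F (291/15=19.40) > G (289/19=15.21) > B (226/17=13.29) > E (116/9=12.89) > D (55/34=1.62) > A (58/37=1.57) > C (27/28=0.96)
Fill: take F (15 @ 291) → take G (19 @ 289) → take B (17 @ 226) → take E (9 @ 116) → take 23/34 of D → 37.21; 83/83 used.
4 item(s) taken whole; one partial (take 23/34 of D).

4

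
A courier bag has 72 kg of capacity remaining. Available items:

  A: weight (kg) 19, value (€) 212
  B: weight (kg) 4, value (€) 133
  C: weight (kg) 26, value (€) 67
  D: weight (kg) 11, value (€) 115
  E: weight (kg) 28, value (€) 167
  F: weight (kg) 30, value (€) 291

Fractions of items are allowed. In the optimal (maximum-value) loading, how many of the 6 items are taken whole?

Order: B (133/4=33.25) > A (212/19=11.16) > D (115/11=10.45) > F (291/30=9.70) > E (167/28=5.96) > C (67/26=2.58)
Fill: take B (4 @ 133) → take A (19 @ 212) → take D (11 @ 115) → take F (30 @ 291) → take 8/28 of E → 47.71; 72/72 used.
4 item(s) taken whole; one partial (take 8/28 of E).

4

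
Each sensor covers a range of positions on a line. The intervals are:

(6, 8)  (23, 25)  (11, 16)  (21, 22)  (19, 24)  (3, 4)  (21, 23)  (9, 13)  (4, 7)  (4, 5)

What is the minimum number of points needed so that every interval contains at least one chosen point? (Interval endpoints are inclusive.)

Process intervals by earliest right end; each time one isn't hit yet, stab at its right endpoint.
Sorted: [3,4] [4,5] [4,7] [6,8] [9,13] [11,16] [21,22] [21,23] [19,24] [23,25]
{[3,4],[4,5],[4,7]} hit by 4; {[6,8]} hit by 8; {[9,13],[11,16]} hit by 13; {[21,22],[21,23],[19,24]} hit by 22; {[23,25]} hit by 25.
Points: 4, 8, 13, 22, 25 (5 total).

5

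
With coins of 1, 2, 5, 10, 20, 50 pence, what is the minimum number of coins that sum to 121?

Greedy: take as many of the largest coin as possible, then repeat with the remainder.
121 − 2×50→21 − 1×20→1 − 1×1→0
Total coins = 2 + 1 + 1 = 4

4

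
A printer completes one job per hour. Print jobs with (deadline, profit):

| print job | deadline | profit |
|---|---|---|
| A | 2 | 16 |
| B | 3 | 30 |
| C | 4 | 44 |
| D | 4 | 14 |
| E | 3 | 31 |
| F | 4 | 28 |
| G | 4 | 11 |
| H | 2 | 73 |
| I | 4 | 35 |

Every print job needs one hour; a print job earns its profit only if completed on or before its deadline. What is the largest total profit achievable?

Profit order: H=73 C=44 I=35 E=31 B=30 F=28 A=16 D=14 G=11
Assign: H→slot 2, C→slot 4, I→slot 3, E→slot 1, B skipped, F skipped, A skipped, D skipped, G skipped.
Slots: [1:E] [2:H] [3:I] [4:C]
Profit = 31 + 73 + 35 + 44 = 183

183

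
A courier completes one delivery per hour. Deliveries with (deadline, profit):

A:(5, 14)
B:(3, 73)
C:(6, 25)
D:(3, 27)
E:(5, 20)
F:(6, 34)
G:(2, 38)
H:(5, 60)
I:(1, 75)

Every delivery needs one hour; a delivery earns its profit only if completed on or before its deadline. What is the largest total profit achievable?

Profit order: I=75 B=73 H=60 G=38 F=34 D=27 C=25 E=20 A=14
Assign: I→slot 1, B→slot 3, H→slot 5, G→slot 2, F→slot 6, D skipped, C→slot 4, E skipped, A skipped.
Slots: [1:I] [2:G] [3:B] [4:C] [5:H] [6:F]
Profit = 75 + 38 + 73 + 25 + 60 + 34 = 305

305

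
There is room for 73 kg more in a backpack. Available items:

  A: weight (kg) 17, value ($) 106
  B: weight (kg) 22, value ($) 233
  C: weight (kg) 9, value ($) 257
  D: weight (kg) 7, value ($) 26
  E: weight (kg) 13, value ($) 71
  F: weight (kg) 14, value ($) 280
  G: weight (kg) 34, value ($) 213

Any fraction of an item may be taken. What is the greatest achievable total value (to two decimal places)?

945.41

Ratios (sorted): C 28.56, F 20.00, B 10.59, G 6.26, A 6.24, E 5.46, D 3.71
take C (9 @ 257); take F (14 @ 280); take B (22 @ 233); take 28/34 of G → 175.41. Capacity used 73/73.
Total value = 945.41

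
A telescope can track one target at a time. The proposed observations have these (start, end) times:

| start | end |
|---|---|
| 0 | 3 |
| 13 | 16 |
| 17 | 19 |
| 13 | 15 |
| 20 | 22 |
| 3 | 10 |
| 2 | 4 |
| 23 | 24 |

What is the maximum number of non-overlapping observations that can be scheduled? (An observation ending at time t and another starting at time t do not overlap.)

6

Order by finish time; keep every interval that doesn't clash with the previous kept one.
Sorted by end: (0,3)  (2,4)  (3,10)  (13,15)  (13,16)  (17,19)  (20,22)  (23,24)
take (0,3); take (3,10); take (13,15); take (17,19); take (20,22); take (23,24).
Selected 6 observations.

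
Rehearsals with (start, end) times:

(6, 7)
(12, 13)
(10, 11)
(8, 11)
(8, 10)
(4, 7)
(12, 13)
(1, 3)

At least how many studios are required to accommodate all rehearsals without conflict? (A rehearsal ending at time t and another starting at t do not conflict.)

Count concurrent intervals with a sweep; the peak is the room count.
Events (time:±→running): 1:+→1 3:-→0 4:+→1 6:+→2 … peak 2.

2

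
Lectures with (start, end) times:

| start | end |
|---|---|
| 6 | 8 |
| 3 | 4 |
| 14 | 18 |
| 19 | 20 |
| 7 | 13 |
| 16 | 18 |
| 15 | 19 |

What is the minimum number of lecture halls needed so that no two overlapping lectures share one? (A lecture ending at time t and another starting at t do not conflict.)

The answer is the maximum number of intervals overlapping at any instant.
starts: [3, 6, 7, 14, 15, 16, 19]
ends:   [4, 8, 13, 18, 18, 19, 20]
s3→1 e4→0 s6→1 s7→2 e8→1 e13→0 s14→1 s15→2 s16→3  — peak 3.

3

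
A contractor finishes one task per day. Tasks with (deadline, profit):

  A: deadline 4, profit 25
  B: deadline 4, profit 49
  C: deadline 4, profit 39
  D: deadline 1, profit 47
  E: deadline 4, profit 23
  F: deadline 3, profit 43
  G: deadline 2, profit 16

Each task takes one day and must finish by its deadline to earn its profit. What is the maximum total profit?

Take jobs in profit order; each goes to the latest open slot no later than its deadline.
Profit order: B=49 D=47 F=43 C=39 A=25 E=23 G=16
Assign: B→slot 4, D→slot 1, F→slot 3, C→slot 2, A skipped, E skipped, G skipped.
Slots: [1:D] [2:C] [3:F] [4:B]
Profit = 47 + 39 + 43 + 49 = 178

178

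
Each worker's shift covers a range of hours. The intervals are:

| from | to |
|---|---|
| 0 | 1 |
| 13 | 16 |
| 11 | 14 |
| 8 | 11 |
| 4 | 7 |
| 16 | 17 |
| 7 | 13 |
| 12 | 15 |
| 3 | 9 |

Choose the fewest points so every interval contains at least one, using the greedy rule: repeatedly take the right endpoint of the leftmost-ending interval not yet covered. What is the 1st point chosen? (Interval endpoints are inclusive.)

Process intervals by earliest right end; each time one isn't hit yet, stab at its right endpoint.
Sorted: [0,1] [4,7] [3,9] [8,11] [7,13] [11,14] [12,15] [13,16] [16,17]
{[0,1]} hit by 1; {[4,7],[3,9]} hit by 7; {[8,11],[7,13],[11,14]} hit by 11; {[12,15],[13,16]} hit by 15; {[16,17]} hit by 17.
Points: 1, 7, 11, 15, 17 (5 total).

1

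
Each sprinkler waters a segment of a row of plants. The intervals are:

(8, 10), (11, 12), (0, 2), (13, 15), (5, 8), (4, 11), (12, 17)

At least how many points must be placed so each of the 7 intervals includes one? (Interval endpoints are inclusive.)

Sort by right endpoint; whenever an interval is uncovered, place a point at its right end.
By right end: [0,2]  [5,8]  [8,10]  [4,11]  [11,12]  [13,15]  [12,17]
[0,2] uncovered → point at 2; [5,8] uncovered → point at 8; [11,12] uncovered → point at 12; [13,15] uncovered → point at 15.
Points: 2, 8, 12, 15 (4 total).

4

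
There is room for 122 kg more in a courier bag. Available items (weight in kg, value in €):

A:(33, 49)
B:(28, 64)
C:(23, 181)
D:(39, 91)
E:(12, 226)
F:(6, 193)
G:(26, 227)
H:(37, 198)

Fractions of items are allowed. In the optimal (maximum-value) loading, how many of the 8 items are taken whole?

Greedy by value/weight ratio, highest first.
Ratios (sorted): F 32.17, E 18.83, G 8.73, C 7.87, H 5.35, D 2.33, B 2.29, A 1.48
take F (6 @ 193); take E (12 @ 226); take G (26 @ 227); take C (23 @ 181); take H (37 @ 198); take 18/39 of D → 42.00. Capacity used 122/122.
5 item(s) taken whole; one partial (take 18/39 of D).

5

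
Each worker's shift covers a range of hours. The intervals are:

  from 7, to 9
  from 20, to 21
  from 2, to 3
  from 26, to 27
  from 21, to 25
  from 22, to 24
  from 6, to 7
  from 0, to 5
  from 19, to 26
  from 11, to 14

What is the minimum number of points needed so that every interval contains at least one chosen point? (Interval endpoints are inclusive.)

6

Sorted: [2,3] [0,5] [6,7] [7,9] [11,14] [20,21] [22,24] [21,25] [19,26] [26,27]
{[2,3],[0,5]} hit by 3; {[6,7],[7,9]} hit by 7; {[11,14]} hit by 14; {[20,21]} hit by 21; {[22,24],[21,25],[19,26]} hit by 24; {[26,27]} hit by 27.
Points: 3, 7, 14, 21, 24, 27 (6 total).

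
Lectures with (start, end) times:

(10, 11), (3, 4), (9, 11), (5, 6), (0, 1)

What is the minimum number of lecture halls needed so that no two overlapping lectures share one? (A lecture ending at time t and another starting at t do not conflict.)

The answer is the maximum number of intervals overlapping at any instant.
Events (time:±→running): 0:+→1 1:-→0 3:+→1 4:-→0 5:+→1 6:-→0 9:+→1 10:+→2 … peak 2.

2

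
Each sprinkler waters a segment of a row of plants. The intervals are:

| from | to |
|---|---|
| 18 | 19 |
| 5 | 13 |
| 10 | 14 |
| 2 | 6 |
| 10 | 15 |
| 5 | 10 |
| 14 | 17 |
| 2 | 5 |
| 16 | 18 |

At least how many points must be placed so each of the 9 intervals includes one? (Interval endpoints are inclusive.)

3

Sorted: [2,5] [2,6] [5,10] [5,13] [10,14] [10,15] [14,17] [16,18] [18,19]
{[2,5],[2,6],[5,10],[5,13]} hit by 5; {[10,14],[10,15],[14,17]} hit by 14; {[16,18],[18,19]} hit by 18.
Points: 5, 14, 18 (3 total).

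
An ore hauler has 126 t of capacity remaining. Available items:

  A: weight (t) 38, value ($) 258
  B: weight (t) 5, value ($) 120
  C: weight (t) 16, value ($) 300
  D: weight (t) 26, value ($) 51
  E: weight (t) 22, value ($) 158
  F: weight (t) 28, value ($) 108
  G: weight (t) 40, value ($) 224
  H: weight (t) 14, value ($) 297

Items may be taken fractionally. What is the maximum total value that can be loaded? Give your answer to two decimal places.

Ratios (sorted): B 24.00, H 21.21, C 18.75, E 7.18, A 6.79, G 5.60, F 3.86, D 1.96
take B (5 @ 120); take H (14 @ 297); take C (16 @ 300); take E (22 @ 158); take A (38 @ 258); take 31/40 of G → 173.60. Capacity used 126/126.
Total value = 1306.60

1306.60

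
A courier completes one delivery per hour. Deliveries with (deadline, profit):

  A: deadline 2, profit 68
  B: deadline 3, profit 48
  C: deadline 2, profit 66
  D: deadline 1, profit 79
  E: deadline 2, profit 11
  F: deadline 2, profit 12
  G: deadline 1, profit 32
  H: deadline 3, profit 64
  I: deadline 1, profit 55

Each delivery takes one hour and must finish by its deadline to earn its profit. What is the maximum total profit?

Take jobs in profit order; each goes to the latest open slot no later than its deadline.
By profit: D(d1,79), A(d2,68), C(d2,66), H(d3,64), I(d1,55), B(d3,48), G(d1,32), F(d2,12), E(d2,11)
D→slot 1; A→slot 2; C skipped; H→slot 3; I skipped; B skipped; G skipped; F skipped; E skipped.
Profit = 79 + 68 + 64 = 211

211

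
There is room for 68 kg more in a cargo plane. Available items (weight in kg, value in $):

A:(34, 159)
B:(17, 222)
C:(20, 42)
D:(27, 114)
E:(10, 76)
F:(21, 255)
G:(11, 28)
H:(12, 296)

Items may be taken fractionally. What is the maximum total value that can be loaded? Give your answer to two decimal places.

Ratios (sorted): H 24.67, B 13.06, F 12.14, E 7.60, A 4.68, D 4.22, G 2.55, C 2.10
take H (12 @ 296); take B (17 @ 222); take F (21 @ 255); take E (10 @ 76); take 8/34 of A → 37.41. Capacity used 68/68.
Total value = 886.41

886.41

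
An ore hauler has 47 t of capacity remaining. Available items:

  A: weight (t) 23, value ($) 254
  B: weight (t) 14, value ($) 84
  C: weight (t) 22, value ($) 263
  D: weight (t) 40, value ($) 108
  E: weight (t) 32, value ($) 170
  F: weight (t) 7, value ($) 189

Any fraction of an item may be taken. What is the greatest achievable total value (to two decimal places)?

650.78

Sort by value per unit weight and fill in that order.
Ratios (sorted): F 27.00, C 11.95, A 11.04, B 6.00, E 5.31, D 2.70
take F (7 @ 189); take C (22 @ 263); take 18/23 of A → 198.78. Capacity used 47/47.
Total value = 650.78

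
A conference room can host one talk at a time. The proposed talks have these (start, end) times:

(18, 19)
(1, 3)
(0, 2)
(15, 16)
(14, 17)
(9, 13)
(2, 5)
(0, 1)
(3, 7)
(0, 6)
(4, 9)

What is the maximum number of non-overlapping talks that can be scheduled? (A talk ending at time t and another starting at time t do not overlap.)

Order by finish time; keep every interval that doesn't clash with the previous kept one.
By end time: (0,1), (0,2), (1,3), (2,5), (0,6), (3,7), (4,9), (9,13), (15,16), (14,17), (18,19).
Pick (0,1); next start ≥ 1 → (1,3); next start ≥ 3 → (3,7); next start ≥ 7 → (9,13); next start ≥ 13 → (15,16); next start ≥ 16 → (18,19).
Selected 6 talks.

6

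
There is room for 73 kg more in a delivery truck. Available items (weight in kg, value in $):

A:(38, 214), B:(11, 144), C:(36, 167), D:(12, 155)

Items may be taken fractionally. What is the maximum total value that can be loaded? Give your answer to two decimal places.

Ratios (sorted): B 13.09, D 12.92, A 5.63, C 4.64
take B (11 @ 144); take D (12 @ 155); take A (38 @ 214); take 12/36 of C → 55.67. Capacity used 73/73.
Total value = 568.67

568.67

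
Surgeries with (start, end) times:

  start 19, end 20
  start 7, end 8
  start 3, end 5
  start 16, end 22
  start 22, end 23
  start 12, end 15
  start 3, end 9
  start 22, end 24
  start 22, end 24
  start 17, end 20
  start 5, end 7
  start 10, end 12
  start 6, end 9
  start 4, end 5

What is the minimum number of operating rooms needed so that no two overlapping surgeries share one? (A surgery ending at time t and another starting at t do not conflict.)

3

Count concurrent intervals with a sweep; the peak is the room count.
starts: [3, 3, 4, 5, 6, 7, 10, 12, 16, 17, 19, 22, 22, 22]
ends:   [5, 5, 7, 8, 9, 9, 12, 15, 20, 20, 22, 23, 24, 24]
s3→1 s3→2 s4→3  — peak 3.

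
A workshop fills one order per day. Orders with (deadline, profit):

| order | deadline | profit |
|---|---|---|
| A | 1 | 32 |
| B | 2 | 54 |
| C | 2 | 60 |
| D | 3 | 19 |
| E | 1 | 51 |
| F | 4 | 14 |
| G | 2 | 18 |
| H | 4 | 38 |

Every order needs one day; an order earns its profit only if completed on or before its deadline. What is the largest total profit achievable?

171

Sort by profit descending; place each in the latest free slot ≤ its deadline.
Profit order: C=60 B=54 E=51 H=38 A=32 D=19 G=18 F=14
Assign: C→slot 2, B→slot 1, E skipped, H→slot 4, A skipped, D→slot 3, G skipped, F skipped.
Slots: [1:B] [2:C] [3:D] [4:H]
Profit = 54 + 60 + 19 + 38 = 171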